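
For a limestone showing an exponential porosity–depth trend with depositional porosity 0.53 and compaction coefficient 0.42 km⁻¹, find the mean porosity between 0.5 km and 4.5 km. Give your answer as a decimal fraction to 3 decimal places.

0.208

⟨φ⟩ = (1/(d₂−d₁)) ∫ φ₀ e^(−cd) dd = φ₀·(e^(−c·d₁) − e^(−c·d₂)) / (c·(d₂−d₁))
e^(−0.42×0.5) = 0.8106; e^(−0.42×4.5) = 0.1511
⟨φ⟩ = 0.53 × (0.8106 − 0.1511) / (0.42 × 4) = 0.53 × 0.3926 = 0.2081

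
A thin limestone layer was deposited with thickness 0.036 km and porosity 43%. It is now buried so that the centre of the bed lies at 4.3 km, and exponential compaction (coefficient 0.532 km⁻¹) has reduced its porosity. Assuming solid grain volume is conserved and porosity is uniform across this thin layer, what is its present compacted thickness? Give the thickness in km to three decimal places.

0.021 km

Porosity at 4.3 km: phi = 0.43·exp(−0.532×4.3) = 0.0436
Solid-volume conservation: h(1−phi) = h₀(1−phi₀) ⇒ h = h₀·(1−phi₀)/(1−phi)
h = 0.036 × (1 − 0.43)/(1 − 0.0436) = 0.036 × 0.5960 = 0.0215 km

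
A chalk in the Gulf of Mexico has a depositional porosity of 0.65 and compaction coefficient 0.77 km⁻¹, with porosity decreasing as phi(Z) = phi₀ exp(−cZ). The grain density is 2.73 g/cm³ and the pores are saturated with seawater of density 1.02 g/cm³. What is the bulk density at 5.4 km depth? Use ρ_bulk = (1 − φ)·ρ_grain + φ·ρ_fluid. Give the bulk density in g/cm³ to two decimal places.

2.71 g/cm³

Porosity at depth: phi = 0.65·exp(−0.77×5.4) = 0.65×0.0156 = 0.0102
Bulk density: ρ_b = (1−phi)ρ_g + phi·ρ_f = 0.9898×2.73 + 0.0102×1.02
       = 2.702 + 0.010 = 2.713 g/cm³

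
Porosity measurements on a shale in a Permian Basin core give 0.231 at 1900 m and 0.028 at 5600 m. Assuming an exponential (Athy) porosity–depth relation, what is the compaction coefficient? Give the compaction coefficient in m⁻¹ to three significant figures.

Working in km (1 km = 1000 m; β in km⁻¹ = β in m⁻¹ × 1000):
Athy: phi(Z) = phi₀ e^(−βZ) ⇒ phi₁/phi₂ = e^{β(Z₂−Z₁)} ⇒ β = ln(phi₁/phi₂)/(Z₂−Z₁)
β = ln(0.231/0.028) / (5.6 − 1.9) = ln(8.25) / 3.7 = 2.1102 / 3.7 = 0.5703 km⁻¹

0.000570 m⁻¹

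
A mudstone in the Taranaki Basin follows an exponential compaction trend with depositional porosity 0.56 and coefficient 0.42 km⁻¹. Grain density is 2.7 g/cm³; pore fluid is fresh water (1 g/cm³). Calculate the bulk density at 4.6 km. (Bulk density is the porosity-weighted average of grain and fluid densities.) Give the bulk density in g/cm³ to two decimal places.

2.56 g/cm³

Porosity at depth: phi = 0.56·exp(−0.42×4.6) = 0.56×0.1449 = 0.0811
Bulk density: ρ_b = (1−phi)ρ_g + phi·ρ_f = 0.9189×2.7 + 0.0811×1
       = 2.481 + 0.081 = 2.562 g/cm³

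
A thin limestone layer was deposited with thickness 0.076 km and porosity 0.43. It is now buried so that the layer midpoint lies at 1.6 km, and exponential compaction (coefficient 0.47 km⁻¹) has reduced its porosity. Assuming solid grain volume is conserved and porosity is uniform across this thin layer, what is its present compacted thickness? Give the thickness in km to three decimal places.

0.054 km

Porosity at 1.6 km: phi = 0.43·exp(−0.47×1.6) = 0.2027
Solid-volume conservation: h(1−phi) = h₀(1−phi₀) ⇒ h = h₀·(1−phi₀)/(1−phi)
h = 0.076 × (1 − 0.43)/(1 − 0.2027) = 0.076 × 0.7149 = 0.0543 km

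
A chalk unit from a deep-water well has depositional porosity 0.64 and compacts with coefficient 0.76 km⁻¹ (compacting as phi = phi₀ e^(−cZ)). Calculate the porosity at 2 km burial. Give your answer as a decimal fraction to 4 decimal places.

0.1400

phi = phi₀·exp(−c·Z) = 0.64 × exp(−0.76 × 2) = 0.64 × exp(−1.52)
  = 0.64 × 0.2187 = 0.1400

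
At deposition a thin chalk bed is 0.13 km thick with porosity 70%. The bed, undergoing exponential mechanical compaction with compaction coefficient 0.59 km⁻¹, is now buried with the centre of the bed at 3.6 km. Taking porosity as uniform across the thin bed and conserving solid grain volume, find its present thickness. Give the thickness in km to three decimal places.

0.043 km

Porosity at 3.6 km: n = 0.7·exp(−0.59×3.6) = 0.0837
Solid-volume conservation: h(1−n) = h₀(1−n₀) ⇒ h = h₀·(1−n₀)/(1−n)
h = 0.13 × (1 − 0.7)/(1 − 0.0837) = 0.13 × 0.3274 = 0.0426 km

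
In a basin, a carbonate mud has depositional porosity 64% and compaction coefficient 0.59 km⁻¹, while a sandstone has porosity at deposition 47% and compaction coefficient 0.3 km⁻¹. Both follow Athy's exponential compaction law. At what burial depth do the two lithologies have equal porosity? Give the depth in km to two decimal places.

Set phi₀ₐ e^(−kₐZ) = phi₀ᵦ e^(−kᵦZ) ⇒ ln(phi₀ₐ/phi₀ᵦ) = (kₐ − kᵦ)·Z
Z = ln(0.64/0.47) / (0.59 − 0.3) = 0.3087 / 0.29 = 1.065 km

1.06 km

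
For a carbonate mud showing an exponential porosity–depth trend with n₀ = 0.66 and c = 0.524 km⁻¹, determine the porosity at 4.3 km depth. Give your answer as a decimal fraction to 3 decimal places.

0.069

n = n₀·exp(−c·d) = 0.66 × exp(−0.524 × 4.3) = 0.66 × exp(−2.253)
  = 0.66 × 0.1051 = 0.0693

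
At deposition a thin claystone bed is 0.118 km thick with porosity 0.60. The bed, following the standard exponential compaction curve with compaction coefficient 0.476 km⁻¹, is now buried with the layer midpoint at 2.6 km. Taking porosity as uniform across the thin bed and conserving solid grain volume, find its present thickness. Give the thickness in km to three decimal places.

0.057 km

Porosity at 2.6 km: phi = 0.6·exp(−0.476×2.6) = 0.1740
Solid-volume conservation: h(1−phi) = h₀(1−phi₀) ⇒ h = h₀·(1−phi₀)/(1−phi)
h = 0.118 × (1 − 0.6)/(1 − 0.1740) = 0.118 × 0.4843 = 0.0571 km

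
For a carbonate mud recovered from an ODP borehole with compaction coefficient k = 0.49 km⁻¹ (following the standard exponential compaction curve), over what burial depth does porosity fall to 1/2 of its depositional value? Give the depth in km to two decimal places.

1.41 km

n/n₀ = 1/2 ⇒ exp(−k·Z) = 1/2 ⇒ Z = ln(2) / k
Z = 0.6931 / 0.49 = 1.415 km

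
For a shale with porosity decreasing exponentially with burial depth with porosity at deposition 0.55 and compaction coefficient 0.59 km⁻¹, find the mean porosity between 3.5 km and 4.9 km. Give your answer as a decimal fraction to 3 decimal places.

0.047

⟨n⟩ = (1/(d₂−d₁)) ∫ n₀ e^(−βd) dd = n₀·(e^(−β·d₁) − e^(−β·d₂)) / (β·(d₂−d₁))
e^(−0.59×3.5) = 0.1268; e^(−0.59×4.9) = 0.0555
⟨n⟩ = 0.55 × (0.1268 − 0.0555) / (0.59 × 1.4) = 0.55 × 0.0863 = 0.0475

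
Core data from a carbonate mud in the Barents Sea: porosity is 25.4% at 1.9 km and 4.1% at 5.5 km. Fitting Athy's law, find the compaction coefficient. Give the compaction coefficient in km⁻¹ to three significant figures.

Athy: φ(Z) = φ₀ e^(−cZ) ⇒ φ₁/φ₂ = e^{c(Z₂−Z₁)} ⇒ c = ln(φ₁/φ₂)/(Z₂−Z₁)
c = ln(0.254/0.041) / (5.5 − 1.9) = ln(6.195) / 3.6 = 1.8238 / 3.6 = 0.5066 km⁻¹

0.507 km⁻¹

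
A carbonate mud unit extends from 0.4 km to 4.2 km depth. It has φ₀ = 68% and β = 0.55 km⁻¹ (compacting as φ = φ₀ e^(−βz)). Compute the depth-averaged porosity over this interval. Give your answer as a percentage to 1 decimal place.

⟨φ⟩ = (1/(z₂−z₁)) ∫ φ₀ e^(−βz) dz = φ₀·(e^(−β·z₁) − e^(−β·z₂)) / (β·(z₂−z₁))
e^(−0.55×0.4) = 0.8025; e^(−0.55×4.2) = 0.0993
⟨φ⟩ = 0.68 × (0.8025 − 0.0993) / (0.55 × 3.8) = 0.68 × 0.3365 = 0.2288

22.9%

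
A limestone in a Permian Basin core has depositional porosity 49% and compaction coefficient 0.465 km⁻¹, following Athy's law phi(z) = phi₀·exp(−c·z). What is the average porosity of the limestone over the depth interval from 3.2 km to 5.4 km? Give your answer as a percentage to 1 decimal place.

6.9%

⟨phi⟩ = (1/(z₂−z₁)) ∫ phi₀ e^(−cz) dz = phi₀·(e^(−c·z₁) − e^(−c·z₂)) / (c·(z₂−z₁))
e^(−0.465×3.2) = 0.2258; e^(−0.465×5.4) = 0.0812
⟨phi⟩ = 0.49 × (0.2258 − 0.0812) / (0.465 × 2.2) = 0.49 × 0.1414 = 0.0693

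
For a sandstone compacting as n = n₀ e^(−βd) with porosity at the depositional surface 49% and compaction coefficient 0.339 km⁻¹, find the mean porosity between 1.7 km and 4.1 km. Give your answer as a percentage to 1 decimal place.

⟨n⟩ = (1/(d₂−d₁)) ∫ n₀ e^(−βd) dd = n₀·(e^(−β·d₁) − e^(−β·d₂)) / (β·(d₂−d₁))
e^(−0.339×1.7) = 0.5620; e^(−0.339×4.1) = 0.2491
⟨n⟩ = 0.49 × (0.5620 − 0.2491) / (0.339 × 2.4) = 0.49 × 0.3846 = 0.1884

18.8%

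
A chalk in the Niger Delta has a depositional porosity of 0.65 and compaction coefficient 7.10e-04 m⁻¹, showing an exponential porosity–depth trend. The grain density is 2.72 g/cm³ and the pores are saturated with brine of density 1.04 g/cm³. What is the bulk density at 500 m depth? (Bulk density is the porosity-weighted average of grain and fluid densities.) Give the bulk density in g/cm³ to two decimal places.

Working in km (1 km = 1000 m; k in km⁻¹ = k in m⁻¹ × 1000):
Porosity at depth: n = 0.65·exp(−0.71×0.5) = 0.65×0.7012 = 0.4558
Bulk density: ρ_b = (1−n)ρ_g + n·ρ_f = 0.5442×2.72 + 0.4558×1.04
       = 1.480 + 0.474 = 1.954 g/cm³

1.95 g/cm³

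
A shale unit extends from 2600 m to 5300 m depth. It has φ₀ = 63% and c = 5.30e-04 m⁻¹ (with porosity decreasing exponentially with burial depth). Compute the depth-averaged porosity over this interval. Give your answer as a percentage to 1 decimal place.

8.4%

Working in km (1 km = 1000 m; c in km⁻¹ = c in m⁻¹ × 1000):
⟨φ⟩ = (1/(z₂−z₁)) ∫ φ₀ e^(−cz) dz = φ₀·(e^(−c·z₁) − e^(−c·z₂)) / (c·(z₂−z₁))
e^(−0.53×2.6) = 0.2521; e^(−0.53×5.3) = 0.0603
⟨φ⟩ = 0.63 × (0.2521 − 0.0603) / (0.53 × 2.7) = 0.63 × 0.1340 = 0.0844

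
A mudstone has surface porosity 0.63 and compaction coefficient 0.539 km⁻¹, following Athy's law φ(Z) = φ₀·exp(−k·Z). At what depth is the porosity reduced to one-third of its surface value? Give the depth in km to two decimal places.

φ/φ₀ = 1/3 ⇒ exp(−k·Z) = 1/3 ⇒ Z = ln(3) / k
Z = 1.0986 / 0.539 = 2.038 km

2.04 km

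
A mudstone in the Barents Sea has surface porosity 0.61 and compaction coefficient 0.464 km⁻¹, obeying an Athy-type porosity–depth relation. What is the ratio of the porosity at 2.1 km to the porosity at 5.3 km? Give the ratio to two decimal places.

4.41

φ(d₁)/φ(d₂) = e^(−k·d₁)/e^(−k·d₂) = e^{k(d₂−d₁)}
= exp(0.464 × 3.2) = exp(1.485) = 4.4141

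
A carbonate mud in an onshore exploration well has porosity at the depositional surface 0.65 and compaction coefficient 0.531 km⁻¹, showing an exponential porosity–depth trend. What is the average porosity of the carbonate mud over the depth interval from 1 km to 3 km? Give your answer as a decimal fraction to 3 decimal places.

0.235

⟨phi⟩ = (1/(d₂−d₁)) ∫ phi₀ e^(−cd) dd = phi₀·(e^(−c·d₁) − e^(−c·d₂)) / (c·(d₂−d₁))
e^(−0.531×1) = 0.5880; e^(−0.531×3) = 0.2033
⟨phi⟩ = 0.65 × (0.5880 − 0.2033) / (0.531 × 2) = 0.65 × 0.3622 = 0.2355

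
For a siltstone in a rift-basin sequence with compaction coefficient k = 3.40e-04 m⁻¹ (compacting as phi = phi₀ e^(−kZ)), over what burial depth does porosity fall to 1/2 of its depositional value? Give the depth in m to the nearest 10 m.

Working in km (1 km = 1000 m; k in km⁻¹ = k in m⁻¹ × 1000):
phi/phi₀ = 1/2 ⇒ exp(−k·Z) = 1/2 ⇒ Z = ln(2) / k
Z = 0.6931 / 0.34 = 2.039 km

2040 m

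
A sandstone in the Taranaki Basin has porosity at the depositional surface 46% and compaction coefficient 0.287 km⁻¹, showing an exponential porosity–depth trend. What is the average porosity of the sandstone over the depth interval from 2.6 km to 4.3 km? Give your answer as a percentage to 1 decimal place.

17.3%

⟨φ⟩ = (1/(Z₂−Z₁)) ∫ φ₀ e^(−βZ) dZ = φ₀·(e^(−β·Z₁) − e^(−β·Z₂)) / (β·(Z₂−Z₁))
e^(−0.287×2.6) = 0.4742; e^(−0.287×4.3) = 0.2911
⟨φ⟩ = 0.46 × (0.4742 − 0.2911) / (0.287 × 1.7) = 0.46 × 0.3752 = 0.1726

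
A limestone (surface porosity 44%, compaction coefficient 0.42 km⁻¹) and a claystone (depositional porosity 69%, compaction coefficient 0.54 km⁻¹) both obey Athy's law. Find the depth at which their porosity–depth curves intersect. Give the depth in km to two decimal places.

Set phi₀ₐ e^(−kₐd) = phi₀ᵦ e^(−kᵦd) ⇒ ln(phi₀ₐ/phi₀ᵦ) = (kₐ − kᵦ)·d
d = ln(0.44/0.69) / (0.42 − 0.54) = -0.4499 / -0.12 = 3.749 km

3.75 km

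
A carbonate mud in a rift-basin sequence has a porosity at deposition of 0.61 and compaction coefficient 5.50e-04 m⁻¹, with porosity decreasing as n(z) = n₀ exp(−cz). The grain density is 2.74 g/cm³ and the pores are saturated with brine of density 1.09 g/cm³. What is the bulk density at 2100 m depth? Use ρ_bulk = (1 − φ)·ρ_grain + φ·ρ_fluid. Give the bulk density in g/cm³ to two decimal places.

Working in km (1 km = 1000 m; c in km⁻¹ = c in m⁻¹ × 1000):
Porosity at depth: n = 0.61·exp(−0.55×2.1) = 0.61×0.3151 = 0.1922
Bulk density: ρ_b = (1−n)ρ_g + n·ρ_f = 0.8078×2.74 + 0.1922×1.09
       = 2.213 + 0.209 = 2.423 g/cm³

2.42 g/cm³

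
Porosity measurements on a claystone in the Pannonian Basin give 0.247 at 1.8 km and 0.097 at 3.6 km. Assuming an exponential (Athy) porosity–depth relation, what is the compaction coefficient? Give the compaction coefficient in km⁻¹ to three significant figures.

Athy: φ(z) = φ₀ e^(−βz) ⇒ φ₁/φ₂ = e^{β(z₂−z₁)} ⇒ β = ln(φ₁/φ₂)/(z₂−z₁)
β = ln(0.247/0.097) / (3.6 − 1.8) = ln(2.546) / 1.8 = 0.9347 / 1.8 = 0.5193 km⁻¹

0.519 km⁻¹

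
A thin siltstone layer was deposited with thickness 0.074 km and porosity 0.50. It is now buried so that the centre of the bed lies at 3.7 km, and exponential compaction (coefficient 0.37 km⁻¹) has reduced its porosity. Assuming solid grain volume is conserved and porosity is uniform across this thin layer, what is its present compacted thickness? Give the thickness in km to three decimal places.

Porosity at 3.7 km: φ = 0.5·exp(−0.37×3.7) = 0.1272
Solid-volume conservation: h(1−φ) = h₀(1−φ₀) ⇒ h = h₀·(1−φ₀)/(1−φ)
h = 0.074 × (1 − 0.5)/(1 − 0.1272) = 0.074 × 0.5729 = 0.0424 km

0.042 km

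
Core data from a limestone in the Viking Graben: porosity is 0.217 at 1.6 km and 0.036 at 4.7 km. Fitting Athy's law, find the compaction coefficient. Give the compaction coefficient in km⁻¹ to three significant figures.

Athy: φ(d) = φ₀ e^(−βd) ⇒ φ₁/φ₂ = e^{β(d₂−d₁)} ⇒ β = ln(φ₁/φ₂)/(d₂−d₁)
β = ln(0.217/0.036) / (4.7 − 1.6) = ln(6.028) / 3.1 = 1.7964 / 3.1 = 0.5795 km⁻¹

0.579 km⁻¹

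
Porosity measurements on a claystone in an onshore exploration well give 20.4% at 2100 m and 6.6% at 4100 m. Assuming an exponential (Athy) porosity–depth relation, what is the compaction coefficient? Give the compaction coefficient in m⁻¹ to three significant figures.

0.000564 m⁻¹

Working in km (1 km = 1000 m; c in km⁻¹ = c in m⁻¹ × 1000):
Athy: φ(z) = φ₀ e^(−cz) ⇒ φ₁/φ₂ = e^{c(z₂−z₁)} ⇒ c = ln(φ₁/φ₂)/(z₂−z₁)
c = ln(0.204/0.066) / (4.1 − 2.1) = ln(3.091) / 2 = 1.1285 / 2 = 0.5642 km⁻¹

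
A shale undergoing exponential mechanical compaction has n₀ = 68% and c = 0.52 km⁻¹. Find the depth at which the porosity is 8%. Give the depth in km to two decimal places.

Invert Athy's law: z = ln(n₀/n) / c
z = ln(0.68/0.08) / 0.52 = ln(8.5) / 0.52 = 2.1401 / 0.52 = 4.116 km

4.12 km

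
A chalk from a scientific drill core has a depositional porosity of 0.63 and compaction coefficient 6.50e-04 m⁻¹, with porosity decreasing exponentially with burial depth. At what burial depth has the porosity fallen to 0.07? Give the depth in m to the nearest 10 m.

Working in km (1 km = 1000 m; β in km⁻¹ = β in m⁻¹ × 1000):
Invert Athy's law: Z = ln(φ₀/φ) / β
Z = ln(0.63/0.07) / 0.65 = ln(9) / 0.65 = 2.1972 / 0.65 = 3.380 km

3380 m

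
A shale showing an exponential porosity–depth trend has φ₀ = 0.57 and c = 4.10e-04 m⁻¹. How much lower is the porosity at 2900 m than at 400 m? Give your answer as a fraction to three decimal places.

Working in km (1 km = 1000 m; c in km⁻¹ = c in m⁻¹ × 1000):
φ(0.4) = 0.57·e^(−0.41×0.4) = 0.4838
φ(2.9) = 0.57·e^(−0.41×2.9) = 0.1736
Δφ = 0.4838 − 0.1736 = 0.3102

0.310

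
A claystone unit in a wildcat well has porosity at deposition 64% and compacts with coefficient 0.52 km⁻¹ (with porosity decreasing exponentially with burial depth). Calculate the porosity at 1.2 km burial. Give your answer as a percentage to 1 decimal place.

n = n₀·exp(−c·d) = 0.64 × exp(−0.52 × 1.2) = 0.64 × exp(−0.624)
  = 0.64 × 0.5358 = 0.3429

34.3%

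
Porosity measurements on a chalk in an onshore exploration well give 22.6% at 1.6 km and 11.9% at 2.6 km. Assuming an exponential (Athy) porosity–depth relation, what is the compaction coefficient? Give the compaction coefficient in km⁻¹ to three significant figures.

Athy: φ(z) = φ₀ e^(−βz) ⇒ φ₁/φ₂ = e^{β(z₂−z₁)} ⇒ β = ln(φ₁/φ₂)/(z₂−z₁)
β = ln(0.226/0.119) / (2.6 − 1.6) = ln(1.899) / 1 = 0.6414 / 1 = 0.6414 km⁻¹

0.641 km⁻¹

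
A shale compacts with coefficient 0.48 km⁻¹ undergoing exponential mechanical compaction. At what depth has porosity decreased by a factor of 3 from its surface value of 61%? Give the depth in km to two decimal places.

n/n₀ = 1/3 ⇒ exp(−β·Z) = 1/3 ⇒ Z = ln(3) / β
Z = 1.0986 / 0.48 = 2.289 km

2.29 km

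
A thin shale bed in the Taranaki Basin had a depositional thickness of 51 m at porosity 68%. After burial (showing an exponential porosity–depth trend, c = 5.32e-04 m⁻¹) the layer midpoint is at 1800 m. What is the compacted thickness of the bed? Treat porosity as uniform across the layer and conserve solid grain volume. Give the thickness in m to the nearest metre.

Working in km (1 km = 1000 m; c in km⁻¹ = c in m⁻¹ × 1000):
Porosity at 1.8 km: n = 0.68·exp(−0.532×1.8) = 0.2610
Solid-volume conservation: h(1−n) = h₀(1−n₀) ⇒ h = h₀·(1−n₀)/(1−n)
h = 0.051 × (1 − 0.68)/(1 − 0.2610) = 0.051 × 0.4330 = 0.0221 km

22 m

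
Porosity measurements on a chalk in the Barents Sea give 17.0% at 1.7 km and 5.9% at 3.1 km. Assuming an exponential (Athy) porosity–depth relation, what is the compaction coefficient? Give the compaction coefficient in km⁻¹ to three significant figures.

0.756 km⁻¹

Athy: phi(z) = phi₀ e^(−cz) ⇒ phi₁/phi₂ = e^{c(z₂−z₁)} ⇒ c = ln(phi₁/phi₂)/(z₂−z₁)
c = ln(0.17/0.059) / (3.1 − 1.7) = ln(2.881) / 1.4 = 1.0583 / 1.4 = 0.7559 km⁻¹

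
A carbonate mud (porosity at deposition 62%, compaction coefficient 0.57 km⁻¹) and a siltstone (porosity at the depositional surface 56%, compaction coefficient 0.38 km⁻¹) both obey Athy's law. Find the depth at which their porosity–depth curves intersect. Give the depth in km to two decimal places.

0.54 km

Set n₀ₐ e^(−βₐd) = n₀ᵦ e^(−βᵦd) ⇒ ln(n₀ₐ/n₀ᵦ) = (βₐ − βᵦ)·d
d = ln(0.62/0.56) / (0.57 − 0.38) = 0.1018 / 0.19 = 0.536 km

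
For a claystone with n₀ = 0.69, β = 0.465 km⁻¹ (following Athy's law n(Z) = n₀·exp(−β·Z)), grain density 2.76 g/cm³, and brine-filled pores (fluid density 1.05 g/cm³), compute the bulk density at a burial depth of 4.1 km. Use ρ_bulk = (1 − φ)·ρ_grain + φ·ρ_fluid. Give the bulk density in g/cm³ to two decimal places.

2.58 g/cm³

Porosity at depth: n = 0.69·exp(−0.465×4.1) = 0.69×0.1486 = 0.1025
Bulk density: ρ_b = (1−n)ρ_g + n·ρ_f = 0.8975×2.76 + 0.1025×1.05
       = 2.477 + 0.108 = 2.585 g/cm³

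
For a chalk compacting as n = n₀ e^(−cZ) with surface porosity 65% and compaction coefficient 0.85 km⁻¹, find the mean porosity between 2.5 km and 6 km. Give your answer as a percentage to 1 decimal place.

2.5%

⟨n⟩ = (1/(Z₂−Z₁)) ∫ n₀ e^(−cZ) dZ = n₀·(e^(−c·Z₁) − e^(−c·Z₂)) / (c·(Z₂−Z₁))
e^(−0.85×2.5) = 0.1194; e^(−0.85×6) = 0.0061
⟨n⟩ = 0.65 × (0.1194 − 0.0061) / (0.85 × 3.5) = 0.65 × 0.0381 = 0.0248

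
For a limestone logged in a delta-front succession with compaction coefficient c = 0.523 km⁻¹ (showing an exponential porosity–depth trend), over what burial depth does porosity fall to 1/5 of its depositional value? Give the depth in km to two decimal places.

3.08 km

φ/φ₀ = 1/5 ⇒ exp(−c·d) = 1/5 ⇒ d = ln(5) / c
d = 1.6094 / 0.523 = 3.077 km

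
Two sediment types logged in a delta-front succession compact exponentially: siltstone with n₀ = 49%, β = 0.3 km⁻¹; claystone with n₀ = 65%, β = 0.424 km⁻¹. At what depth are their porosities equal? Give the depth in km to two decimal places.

2.28 km

Set n₀ₐ e^(−βₐz) = n₀ᵦ e^(−βᵦz) ⇒ ln(n₀ₐ/n₀ᵦ) = (βₐ − βᵦ)·z
z = ln(0.49/0.65) / (0.3 − 0.424) = -0.2826 / -0.124 = 2.279 km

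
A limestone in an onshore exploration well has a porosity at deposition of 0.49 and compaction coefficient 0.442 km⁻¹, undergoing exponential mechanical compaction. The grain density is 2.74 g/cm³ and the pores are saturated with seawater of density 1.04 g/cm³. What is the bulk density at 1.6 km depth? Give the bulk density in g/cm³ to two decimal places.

2.33 g/cm³

Porosity at depth: n = 0.49·exp(−0.442×1.6) = 0.49×0.4930 = 0.2416
Bulk density: ρ_b = (1−n)ρ_g + n·ρ_f = 0.7584×2.74 + 0.2416×1.04
       = 2.078 + 0.251 = 2.329 g/cm³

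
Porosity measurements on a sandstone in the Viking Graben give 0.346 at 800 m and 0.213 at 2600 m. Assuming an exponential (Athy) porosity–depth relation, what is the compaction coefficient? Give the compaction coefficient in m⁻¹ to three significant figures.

Working in km (1 km = 1000 m; β in km⁻¹ = β in m⁻¹ × 1000):
Athy: phi(z) = phi₀ e^(−βz) ⇒ phi₁/phi₂ = e^{β(z₂−z₁)} ⇒ β = ln(phi₁/phi₂)/(z₂−z₁)
β = ln(0.346/0.213) / (2.6 − 0.8) = ln(1.624) / 1.8 = 0.4851 / 1.8 = 0.2695 km⁻¹

0.000270 m⁻¹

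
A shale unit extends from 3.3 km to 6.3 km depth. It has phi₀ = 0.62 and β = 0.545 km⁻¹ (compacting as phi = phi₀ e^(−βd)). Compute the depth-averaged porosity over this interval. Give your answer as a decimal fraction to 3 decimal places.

⟨phi⟩ = (1/(d₂−d₁)) ∫ phi₀ e^(−βd) dd = phi₀·(e^(−β·d₁) − e^(−β·d₂)) / (β·(d₂−d₁))
e^(−0.545×3.3) = 0.1655; e^(−0.545×6.3) = 0.0323
⟨phi⟩ = 0.62 × (0.1655 − 0.0323) / (0.545 × 3) = 0.62 × 0.0815 = 0.0505

0.051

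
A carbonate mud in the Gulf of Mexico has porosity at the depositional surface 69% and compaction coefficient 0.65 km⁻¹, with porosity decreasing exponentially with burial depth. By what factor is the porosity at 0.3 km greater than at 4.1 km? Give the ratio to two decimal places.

φ(d₁)/φ(d₂) = e^(−c·d₁)/e^(−c·d₂) = e^{c(d₂−d₁)}
= exp(0.65 × 3.8) = exp(2.47) = 11.8224

11.82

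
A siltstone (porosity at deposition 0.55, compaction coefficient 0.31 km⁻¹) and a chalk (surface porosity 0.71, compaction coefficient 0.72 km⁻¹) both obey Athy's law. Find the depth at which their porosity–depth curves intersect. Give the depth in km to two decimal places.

Set n₀ₐ e^(−kₐz) = n₀ᵦ e^(−kᵦz) ⇒ ln(n₀ₐ/n₀ᵦ) = (kₐ − kᵦ)·z
z = ln(0.55/0.71) / (0.31 − 0.72) = -0.2553 / -0.41 = 0.623 km

0.62 km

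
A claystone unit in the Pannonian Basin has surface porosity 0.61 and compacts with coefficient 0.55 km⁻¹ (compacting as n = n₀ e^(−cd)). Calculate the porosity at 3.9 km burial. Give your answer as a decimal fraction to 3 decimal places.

0.071

n = n₀·exp(−c·d) = 0.61 × exp(−0.55 × 3.9) = 0.61 × exp(−2.145)
  = 0.61 × 0.1171 = 0.0714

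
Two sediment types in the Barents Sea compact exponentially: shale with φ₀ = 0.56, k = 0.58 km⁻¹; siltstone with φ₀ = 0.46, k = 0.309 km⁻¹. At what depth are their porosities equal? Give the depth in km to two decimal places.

Set φ₀ₐ e^(−kₐd) = φ₀ᵦ e^(−kᵦd) ⇒ ln(φ₀ₐ/φ₀ᵦ) = (kₐ − kᵦ)·d
d = ln(0.56/0.46) / (0.58 − 0.309) = 0.1967 / 0.271 = 0.726 km

0.73 km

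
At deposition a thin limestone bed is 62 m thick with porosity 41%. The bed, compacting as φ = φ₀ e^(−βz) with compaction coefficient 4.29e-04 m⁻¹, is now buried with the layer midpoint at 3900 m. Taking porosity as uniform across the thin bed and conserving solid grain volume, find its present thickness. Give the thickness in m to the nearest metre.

40 m

Working in km (1 km = 1000 m; β in km⁻¹ = β in m⁻¹ × 1000):
Porosity at 3.9 km: φ = 0.41·exp(−0.429×3.9) = 0.0769
Solid-volume conservation: h(1−φ) = h₀(1−φ₀) ⇒ h = h₀·(1−φ₀)/(1−φ)
h = 0.062 × (1 − 0.41)/(1 − 0.0769) = 0.062 × 0.6392 = 0.0396 km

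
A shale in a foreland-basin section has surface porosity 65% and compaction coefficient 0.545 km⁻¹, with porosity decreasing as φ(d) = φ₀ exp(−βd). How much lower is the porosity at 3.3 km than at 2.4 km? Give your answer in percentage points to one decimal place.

6.8 percentage points

φ(2.4) = 0.65·e^(−0.545×2.4) = 0.1757
φ(3.3) = 0.65·e^(−0.545×3.3) = 0.1076
Δφ = 0.1757 − 0.1076 = 0.0681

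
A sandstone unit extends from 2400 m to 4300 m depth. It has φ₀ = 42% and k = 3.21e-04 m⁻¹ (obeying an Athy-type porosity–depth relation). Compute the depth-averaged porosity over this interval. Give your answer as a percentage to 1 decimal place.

14.6%

Working in km (1 km = 1000 m; k in km⁻¹ = k in m⁻¹ × 1000):
⟨φ⟩ = (1/(z₂−z₁)) ∫ φ₀ e^(−kz) dz = φ₀·(e^(−k·z₁) − e^(−k·z₂)) / (k·(z₂−z₁))
e^(−0.321×2.4) = 0.4628; e^(−0.321×4.3) = 0.2515
⟨φ⟩ = 0.42 × (0.4628 − 0.2515) / (0.321 × 1.9) = 0.42 × 0.3465 = 0.1455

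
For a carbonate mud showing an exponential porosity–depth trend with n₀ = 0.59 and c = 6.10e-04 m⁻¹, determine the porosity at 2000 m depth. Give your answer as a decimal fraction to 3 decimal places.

Working in km (1 km = 1000 m; c in km⁻¹ = c in m⁻¹ × 1000):
n = n₀·exp(−c·d) = 0.59 × exp(−0.61 × 2) = 0.59 × exp(−1.22)
  = 0.59 × 0.2952 = 0.1742

0.174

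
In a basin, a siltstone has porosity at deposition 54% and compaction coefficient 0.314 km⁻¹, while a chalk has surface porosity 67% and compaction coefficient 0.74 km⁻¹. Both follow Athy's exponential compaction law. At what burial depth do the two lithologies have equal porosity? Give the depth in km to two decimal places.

Set n₀ₐ e^(−kₐz) = n₀ᵦ e^(−kᵦz) ⇒ ln(n₀ₐ/n₀ᵦ) = (kₐ − kᵦ)·z
z = ln(0.54/0.67) / (0.314 − 0.74) = -0.2157 / -0.426 = 0.506 km

0.51 km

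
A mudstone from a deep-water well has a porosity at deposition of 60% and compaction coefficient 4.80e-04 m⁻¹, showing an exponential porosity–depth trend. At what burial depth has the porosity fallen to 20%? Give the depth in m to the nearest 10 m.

2290 m

Working in km (1 km = 1000 m; c in km⁻¹ = c in m⁻¹ × 1000):
Invert Athy's law: Z = ln(n₀/n) / c
Z = ln(0.6/0.2) / 0.48 = ln(3) / 0.48 = 1.0986 / 0.48 = 2.289 km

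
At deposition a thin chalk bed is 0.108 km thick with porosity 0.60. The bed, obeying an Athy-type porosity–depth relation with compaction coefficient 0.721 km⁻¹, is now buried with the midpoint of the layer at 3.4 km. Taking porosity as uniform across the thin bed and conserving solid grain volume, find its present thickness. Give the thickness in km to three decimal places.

Porosity at 3.4 km: φ = 0.6·exp(−0.721×3.4) = 0.0517
Solid-volume conservation: h(1−φ) = h₀(1−φ₀) ⇒ h = h₀·(1−φ₀)/(1−φ)
h = 0.108 × (1 − 0.6)/(1 − 0.0517) = 0.108 × 0.4218 = 0.0456 km

0.046 km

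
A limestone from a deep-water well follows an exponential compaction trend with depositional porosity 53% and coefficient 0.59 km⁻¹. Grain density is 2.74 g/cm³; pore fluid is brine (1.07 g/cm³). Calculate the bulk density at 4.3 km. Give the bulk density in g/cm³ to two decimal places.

Porosity at depth: phi = 0.53·exp(−0.59×4.3) = 0.53×0.0791 = 0.0419
Bulk density: ρ_b = (1−phi)ρ_g + phi·ρ_f = 0.9581×2.74 + 0.0419×1.07
       = 2.625 + 0.045 = 2.670 g/cm³

2.67 g/cm³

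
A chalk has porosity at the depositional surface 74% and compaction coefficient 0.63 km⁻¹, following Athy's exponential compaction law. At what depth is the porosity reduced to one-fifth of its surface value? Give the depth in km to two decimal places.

2.55 km

n/n₀ = 1/5 ⇒ exp(−k·Z) = 1/5 ⇒ Z = ln(5) / k
Z = 1.6094 / 0.63 = 2.555 km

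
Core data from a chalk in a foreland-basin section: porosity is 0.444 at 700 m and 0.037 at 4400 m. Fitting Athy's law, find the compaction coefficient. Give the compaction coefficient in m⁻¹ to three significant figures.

Working in km (1 km = 1000 m; c in km⁻¹ = c in m⁻¹ × 1000):
Athy: phi(z) = phi₀ e^(−cz) ⇒ phi₁/phi₂ = e^{c(z₂−z₁)} ⇒ c = ln(phi₁/phi₂)/(z₂−z₁)
c = ln(0.444/0.037) / (4.4 − 0.7) = ln(12) / 3.7 = 2.4849 / 3.7 = 0.6716 km⁻¹

0.000672 m⁻¹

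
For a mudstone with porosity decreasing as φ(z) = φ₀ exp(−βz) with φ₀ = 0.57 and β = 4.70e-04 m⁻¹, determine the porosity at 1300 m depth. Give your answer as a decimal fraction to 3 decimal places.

Working in km (1 km = 1000 m; β in km⁻¹ = β in m⁻¹ × 1000):
φ = φ₀·exp(−β·z) = 0.57 × exp(−0.47 × 1.3) = 0.57 × exp(−0.611)
  = 0.57 × 0.5428 = 0.3094

0.309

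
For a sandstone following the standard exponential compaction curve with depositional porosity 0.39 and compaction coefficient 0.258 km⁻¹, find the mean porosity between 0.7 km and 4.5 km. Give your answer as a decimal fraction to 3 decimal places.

⟨n⟩ = (1/(z₂−z₁)) ∫ n₀ e^(−βz) dz = n₀·(e^(−β·z₁) − e^(−β·z₂)) / (β·(z₂−z₁))
e^(−0.258×0.7) = 0.8348; e^(−0.258×4.5) = 0.3132
⟨n⟩ = 0.39 × (0.8348 − 0.3132) / (0.258 × 3.8) = 0.39 × 0.5320 = 0.2075

0.207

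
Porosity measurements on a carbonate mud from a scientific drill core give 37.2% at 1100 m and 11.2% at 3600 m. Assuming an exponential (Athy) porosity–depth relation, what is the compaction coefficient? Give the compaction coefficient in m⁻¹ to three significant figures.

0.000480 m⁻¹

Working in km (1 km = 1000 m; c in km⁻¹ = c in m⁻¹ × 1000):
Athy: φ(d) = φ₀ e^(−cd) ⇒ φ₁/φ₂ = e^{c(d₂−d₁)} ⇒ c = ln(φ₁/φ₂)/(d₂−d₁)
c = ln(0.372/0.112) / (3.6 − 1.1) = ln(3.321) / 2.5 = 1.2004 / 2.5 = 0.4802 km⁻¹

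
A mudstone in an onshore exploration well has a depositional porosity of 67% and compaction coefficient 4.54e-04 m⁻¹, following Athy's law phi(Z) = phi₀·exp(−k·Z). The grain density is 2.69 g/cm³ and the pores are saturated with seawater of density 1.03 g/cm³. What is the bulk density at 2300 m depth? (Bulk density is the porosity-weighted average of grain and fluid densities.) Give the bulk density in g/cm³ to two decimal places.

2.30 g/cm³

Working in km (1 km = 1000 m; k in km⁻¹ = k in m⁻¹ × 1000):
Porosity at depth: phi = 0.67·exp(−0.454×2.3) = 0.67×0.3520 = 0.2358
Bulk density: ρ_b = (1−phi)ρ_g + phi·ρ_f = 0.7642×2.69 + 0.2358×1.03
       = 2.056 + 0.243 = 2.299 g/cm³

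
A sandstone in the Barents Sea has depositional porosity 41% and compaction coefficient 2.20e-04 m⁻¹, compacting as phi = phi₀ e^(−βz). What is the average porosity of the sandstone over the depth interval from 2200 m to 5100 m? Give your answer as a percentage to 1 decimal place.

18.7%

Working in km (1 km = 1000 m; β in km⁻¹ = β in m⁻¹ × 1000):
⟨phi⟩ = (1/(z₂−z₁)) ∫ phi₀ e^(−βz) dz = phi₀·(e^(−β·z₁) − e^(−β·z₂)) / (β·(z₂−z₁))
e^(−0.22×2.2) = 0.6163; e^(−0.22×5.1) = 0.3256
⟨phi⟩ = 0.41 × (0.6163 − 0.3256) / (0.22 × 2.9) = 0.41 × 0.4556 = 0.1868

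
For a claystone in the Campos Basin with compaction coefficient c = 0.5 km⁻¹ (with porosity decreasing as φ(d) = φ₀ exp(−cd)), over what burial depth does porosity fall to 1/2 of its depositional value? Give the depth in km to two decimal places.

φ/φ₀ = 1/2 ⇒ exp(−c·d) = 1/2 ⇒ d = ln(2) / c
d = 0.6931 / 0.5 = 1.386 km

1.39 km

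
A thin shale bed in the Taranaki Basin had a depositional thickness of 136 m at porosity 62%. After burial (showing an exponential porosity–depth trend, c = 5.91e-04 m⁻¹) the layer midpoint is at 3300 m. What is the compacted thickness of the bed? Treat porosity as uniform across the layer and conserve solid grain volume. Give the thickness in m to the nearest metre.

57 m

Working in km (1 km = 1000 m; c in km⁻¹ = c in m⁻¹ × 1000):
Porosity at 3.3 km: n = 0.62·exp(−0.591×3.3) = 0.0882
Solid-volume conservation: h(1−n) = h₀(1−n₀) ⇒ h = h₀·(1−n₀)/(1−n)
h = 0.136 × (1 − 0.62)/(1 − 0.0882) = 0.136 × 0.4168 = 0.0567 km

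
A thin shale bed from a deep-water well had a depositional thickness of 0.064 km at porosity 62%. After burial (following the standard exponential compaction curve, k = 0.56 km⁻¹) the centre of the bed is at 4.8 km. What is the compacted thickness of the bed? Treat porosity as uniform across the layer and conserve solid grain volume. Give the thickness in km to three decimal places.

Porosity at 4.8 km: φ = 0.62·exp(−0.56×4.8) = 0.0422
Solid-volume conservation: h(1−φ) = h₀(1−φ₀) ⇒ h = h₀·(1−φ₀)/(1−φ)
h = 0.064 × (1 − 0.62)/(1 − 0.0422) = 0.064 × 0.3967 = 0.0254 km

0.025 km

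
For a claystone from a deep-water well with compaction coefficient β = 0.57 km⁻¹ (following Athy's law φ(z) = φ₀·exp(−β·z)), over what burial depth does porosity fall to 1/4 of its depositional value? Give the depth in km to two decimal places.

2.43 km

φ/φ₀ = 1/4 ⇒ exp(−β·z) = 1/4 ⇒ z = ln(4) / β
z = 1.3863 / 0.57 = 2.432 km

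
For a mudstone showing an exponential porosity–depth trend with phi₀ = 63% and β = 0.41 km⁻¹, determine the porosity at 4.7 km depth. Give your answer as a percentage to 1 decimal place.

9.2%

phi = phi₀·exp(−β·Z) = 0.63 × exp(−0.41 × 4.7) = 0.63 × exp(−1.927)
  = 0.63 × 0.1456 = 0.0917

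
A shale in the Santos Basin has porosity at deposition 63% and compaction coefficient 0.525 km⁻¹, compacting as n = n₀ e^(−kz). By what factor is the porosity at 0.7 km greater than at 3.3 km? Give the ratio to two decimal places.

n(z₁)/n(z₂) = e^(−k·z₁)/e^(−k·z₂) = e^{k(z₂−z₁)}
= exp(0.525 × 2.6) = exp(1.365) = 3.9157

3.92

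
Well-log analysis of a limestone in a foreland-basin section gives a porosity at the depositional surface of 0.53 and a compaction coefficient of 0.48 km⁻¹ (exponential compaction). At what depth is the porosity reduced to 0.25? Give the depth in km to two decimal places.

Invert Athy's law: Z = ln(phi₀/phi) / β
Z = ln(0.53/0.25) / 0.48 = ln(2.12) / 0.48 = 0.7514 / 0.48 = 1.565 km

1.57 km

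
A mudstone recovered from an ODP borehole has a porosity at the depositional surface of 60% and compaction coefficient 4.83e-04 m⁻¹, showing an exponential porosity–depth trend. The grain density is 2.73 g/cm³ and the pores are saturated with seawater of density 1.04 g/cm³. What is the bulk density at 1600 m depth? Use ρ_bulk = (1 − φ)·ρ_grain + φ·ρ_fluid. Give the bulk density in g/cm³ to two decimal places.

Working in km (1 km = 1000 m; β in km⁻¹ = β in m⁻¹ × 1000):
Porosity at depth: φ = 0.6·exp(−0.483×1.6) = 0.6×0.4617 = 0.2770
Bulk density: ρ_b = (1−φ)ρ_g + φ·ρ_f = 0.7230×2.73 + 0.2770×1.04
       = 1.974 + 0.288 = 2.262 g/cm³

2.26 g/cm³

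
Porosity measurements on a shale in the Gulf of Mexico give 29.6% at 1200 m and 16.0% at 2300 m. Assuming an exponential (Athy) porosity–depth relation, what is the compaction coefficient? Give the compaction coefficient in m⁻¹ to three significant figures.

0.000559 m⁻¹

Working in km (1 km = 1000 m; β in km⁻¹ = β in m⁻¹ × 1000):
Athy: n(Z) = n₀ e^(−βZ) ⇒ n₁/n₂ = e^{β(Z₂−Z₁)} ⇒ β = ln(n₁/n₂)/(Z₂−Z₁)
β = ln(0.296/0.16) / (2.3 − 1.2) = ln(1.85) / 1.1 = 0.6152 / 1.1 = 0.5593 km⁻¹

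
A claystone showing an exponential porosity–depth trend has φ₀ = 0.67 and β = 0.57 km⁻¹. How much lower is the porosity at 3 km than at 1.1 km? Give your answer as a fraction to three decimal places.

φ(1.1) = 0.67·e^(−0.57×1.1) = 0.3579
φ(3) = 0.67·e^(−0.57×3) = 0.1212
Δφ = 0.3579 − 0.1212 = 0.2367

0.237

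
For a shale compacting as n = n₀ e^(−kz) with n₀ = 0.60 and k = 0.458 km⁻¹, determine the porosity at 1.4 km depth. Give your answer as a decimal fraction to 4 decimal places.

0.3160

n = n₀·exp(−k·z) = 0.6 × exp(−0.458 × 1.4) = 0.6 × exp(−0.6412)
  = 0.6 × 0.5267 = 0.3160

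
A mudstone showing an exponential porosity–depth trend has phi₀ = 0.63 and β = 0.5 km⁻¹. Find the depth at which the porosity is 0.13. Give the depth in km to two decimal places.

Invert Athy's law: d = ln(phi₀/phi) / β
d = ln(0.63/0.13) / 0.5 = ln(4.846) / 0.5 = 1.5782 / 0.5 = 3.156 km

3.16 km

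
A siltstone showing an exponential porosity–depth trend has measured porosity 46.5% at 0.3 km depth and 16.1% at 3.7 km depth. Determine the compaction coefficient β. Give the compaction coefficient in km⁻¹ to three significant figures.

0.312 km⁻¹

Athy: phi(d) = phi₀ e^(−βd) ⇒ phi₁/phi₂ = e^{β(d₂−d₁)} ⇒ β = ln(phi₁/phi₂)/(d₂−d₁)
β = ln(0.465/0.161) / (3.7 − 0.3) = ln(2.888) / 3.4 = 1.0606 / 3.4 = 0.312 km⁻¹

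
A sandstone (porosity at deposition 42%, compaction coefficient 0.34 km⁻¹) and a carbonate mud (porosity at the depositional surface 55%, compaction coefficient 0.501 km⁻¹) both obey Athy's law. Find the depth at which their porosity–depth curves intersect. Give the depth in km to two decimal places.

1.67 km

Set phi₀ₐ e^(−cₐd) = phi₀ᵦ e^(−cᵦd) ⇒ ln(phi₀ₐ/phi₀ᵦ) = (cₐ − cᵦ)·d
d = ln(0.42/0.55) / (0.34 − 0.501) = -0.2697 / -0.161 = 1.675 km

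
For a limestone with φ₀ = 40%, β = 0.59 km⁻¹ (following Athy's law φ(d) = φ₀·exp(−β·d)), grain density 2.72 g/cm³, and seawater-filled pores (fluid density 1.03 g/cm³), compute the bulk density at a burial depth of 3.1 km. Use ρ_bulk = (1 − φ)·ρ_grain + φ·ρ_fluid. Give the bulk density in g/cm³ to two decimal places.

Porosity at depth: φ = 0.4·exp(−0.59×3.1) = 0.4×0.1606 = 0.0642
Bulk density: ρ_b = (1−φ)ρ_g + φ·ρ_f = 0.9358×2.72 + 0.0642×1.03
       = 2.545 + 0.066 = 2.611 g/cm³

2.61 g/cm³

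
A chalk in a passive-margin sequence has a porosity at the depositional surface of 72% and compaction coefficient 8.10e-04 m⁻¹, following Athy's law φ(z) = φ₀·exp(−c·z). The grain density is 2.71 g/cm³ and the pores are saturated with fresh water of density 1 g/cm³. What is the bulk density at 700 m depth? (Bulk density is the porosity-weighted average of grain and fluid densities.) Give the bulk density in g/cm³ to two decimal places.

2.01 g/cm³

Working in km (1 km = 1000 m; c in km⁻¹ = c in m⁻¹ × 1000):
Porosity at depth: φ = 0.72·exp(−0.81×0.7) = 0.72×0.5672 = 0.4084
Bulk density: ρ_b = (1−φ)ρ_g + φ·ρ_f = 0.5916×2.71 + 0.4084×1
       = 1.603 + 0.408 = 2.012 g/cm³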